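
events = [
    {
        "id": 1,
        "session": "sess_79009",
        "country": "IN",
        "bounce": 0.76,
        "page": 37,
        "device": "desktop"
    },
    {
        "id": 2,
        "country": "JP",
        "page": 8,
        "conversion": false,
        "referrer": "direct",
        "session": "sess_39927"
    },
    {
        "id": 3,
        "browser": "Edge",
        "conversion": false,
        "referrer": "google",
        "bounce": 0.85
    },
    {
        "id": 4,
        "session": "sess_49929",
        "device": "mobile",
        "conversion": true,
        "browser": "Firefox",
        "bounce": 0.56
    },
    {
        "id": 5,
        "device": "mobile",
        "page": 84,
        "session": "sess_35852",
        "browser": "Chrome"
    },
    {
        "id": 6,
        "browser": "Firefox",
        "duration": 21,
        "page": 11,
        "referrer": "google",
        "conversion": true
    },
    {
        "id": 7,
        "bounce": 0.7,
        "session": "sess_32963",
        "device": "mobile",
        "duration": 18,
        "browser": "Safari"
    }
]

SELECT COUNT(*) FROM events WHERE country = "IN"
1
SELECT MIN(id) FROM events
1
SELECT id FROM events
[1, 2, 3, 4, 5, 6, 7]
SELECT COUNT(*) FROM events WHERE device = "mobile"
3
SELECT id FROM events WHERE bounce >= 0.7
[1, 3, 7]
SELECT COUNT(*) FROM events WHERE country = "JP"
1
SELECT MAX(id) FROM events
7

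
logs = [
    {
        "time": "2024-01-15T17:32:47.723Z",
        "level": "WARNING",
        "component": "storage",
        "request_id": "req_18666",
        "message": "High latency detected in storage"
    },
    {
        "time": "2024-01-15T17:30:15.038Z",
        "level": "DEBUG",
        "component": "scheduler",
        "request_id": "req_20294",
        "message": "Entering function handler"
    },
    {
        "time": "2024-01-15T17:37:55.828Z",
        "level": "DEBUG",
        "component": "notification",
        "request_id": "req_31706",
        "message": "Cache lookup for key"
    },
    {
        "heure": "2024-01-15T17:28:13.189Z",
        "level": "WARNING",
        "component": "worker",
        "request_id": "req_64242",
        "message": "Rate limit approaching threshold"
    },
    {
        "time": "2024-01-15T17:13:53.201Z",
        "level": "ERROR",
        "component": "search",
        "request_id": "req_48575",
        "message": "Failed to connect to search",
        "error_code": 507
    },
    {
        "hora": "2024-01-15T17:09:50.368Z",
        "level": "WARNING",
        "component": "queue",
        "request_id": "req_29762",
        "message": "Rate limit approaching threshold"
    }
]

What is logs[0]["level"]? "WARNING"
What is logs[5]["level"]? "WARNING"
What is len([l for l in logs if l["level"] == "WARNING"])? 3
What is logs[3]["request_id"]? "req_64242"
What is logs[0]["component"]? "storage"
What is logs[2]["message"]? "Cache lookup for key"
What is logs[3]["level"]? "WARNING"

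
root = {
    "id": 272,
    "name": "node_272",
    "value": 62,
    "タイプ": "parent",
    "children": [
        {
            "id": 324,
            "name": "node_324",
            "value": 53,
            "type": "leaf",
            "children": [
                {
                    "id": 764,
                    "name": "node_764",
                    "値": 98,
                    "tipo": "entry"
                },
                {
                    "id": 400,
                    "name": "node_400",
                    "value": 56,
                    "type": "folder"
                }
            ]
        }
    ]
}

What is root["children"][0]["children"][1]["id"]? 400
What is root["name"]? "node_272"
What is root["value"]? 62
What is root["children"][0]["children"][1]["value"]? 56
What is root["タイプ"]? "parent"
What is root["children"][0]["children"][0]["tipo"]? "entry"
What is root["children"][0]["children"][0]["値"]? 98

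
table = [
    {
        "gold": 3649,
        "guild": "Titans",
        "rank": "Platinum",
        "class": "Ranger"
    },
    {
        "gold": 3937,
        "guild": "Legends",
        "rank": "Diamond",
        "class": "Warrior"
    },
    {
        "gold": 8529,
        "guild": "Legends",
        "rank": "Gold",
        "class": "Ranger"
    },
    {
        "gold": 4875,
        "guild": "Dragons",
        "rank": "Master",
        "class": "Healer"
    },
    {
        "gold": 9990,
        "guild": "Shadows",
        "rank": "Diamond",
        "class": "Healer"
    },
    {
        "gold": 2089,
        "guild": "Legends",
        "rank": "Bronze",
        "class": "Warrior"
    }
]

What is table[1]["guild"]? "Legends"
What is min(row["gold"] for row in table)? 2089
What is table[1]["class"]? "Warrior"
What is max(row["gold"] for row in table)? 9990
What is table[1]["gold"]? 3937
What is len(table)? 6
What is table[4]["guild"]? "Shadows"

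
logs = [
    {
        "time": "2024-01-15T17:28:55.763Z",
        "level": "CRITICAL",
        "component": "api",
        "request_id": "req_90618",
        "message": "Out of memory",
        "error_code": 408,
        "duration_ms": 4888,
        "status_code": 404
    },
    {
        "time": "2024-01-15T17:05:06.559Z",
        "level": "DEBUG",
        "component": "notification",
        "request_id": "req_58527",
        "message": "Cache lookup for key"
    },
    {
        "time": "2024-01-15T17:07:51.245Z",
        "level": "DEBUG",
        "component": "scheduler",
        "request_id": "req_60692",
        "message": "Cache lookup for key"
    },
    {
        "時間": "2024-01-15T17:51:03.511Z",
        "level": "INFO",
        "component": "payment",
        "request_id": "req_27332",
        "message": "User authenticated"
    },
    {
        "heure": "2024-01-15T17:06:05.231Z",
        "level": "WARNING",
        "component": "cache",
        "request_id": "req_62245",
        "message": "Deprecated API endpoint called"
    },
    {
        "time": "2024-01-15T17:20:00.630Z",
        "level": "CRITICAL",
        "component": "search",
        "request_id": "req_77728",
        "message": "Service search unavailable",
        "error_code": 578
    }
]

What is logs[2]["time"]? "2024-01-15T17:07:51.245Z"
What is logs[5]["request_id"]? "req_77728"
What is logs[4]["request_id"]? "req_62245"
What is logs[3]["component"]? "payment"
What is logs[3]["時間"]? "2024-01-15T17:51:03.511Z"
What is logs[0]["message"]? "Out of memory"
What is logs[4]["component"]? "cache"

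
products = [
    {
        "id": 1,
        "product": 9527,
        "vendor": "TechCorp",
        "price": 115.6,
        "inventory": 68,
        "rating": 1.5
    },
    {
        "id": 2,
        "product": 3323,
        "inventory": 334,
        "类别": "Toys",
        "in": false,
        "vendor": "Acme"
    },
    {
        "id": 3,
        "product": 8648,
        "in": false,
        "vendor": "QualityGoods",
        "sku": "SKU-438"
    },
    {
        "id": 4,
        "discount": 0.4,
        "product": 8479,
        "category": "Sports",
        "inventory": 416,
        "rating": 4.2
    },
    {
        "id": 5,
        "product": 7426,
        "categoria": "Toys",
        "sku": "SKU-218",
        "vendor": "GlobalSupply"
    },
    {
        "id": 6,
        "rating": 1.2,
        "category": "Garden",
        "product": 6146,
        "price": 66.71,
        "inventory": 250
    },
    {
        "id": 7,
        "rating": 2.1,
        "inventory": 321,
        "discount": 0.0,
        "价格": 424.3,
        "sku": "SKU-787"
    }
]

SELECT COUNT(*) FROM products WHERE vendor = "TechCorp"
1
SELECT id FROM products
[1, 2, 3, 4, 5, 6, 7]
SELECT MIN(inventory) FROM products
68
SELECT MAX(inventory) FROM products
416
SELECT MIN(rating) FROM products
1.2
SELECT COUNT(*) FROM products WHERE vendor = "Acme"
1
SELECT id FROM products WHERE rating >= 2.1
[4, 7]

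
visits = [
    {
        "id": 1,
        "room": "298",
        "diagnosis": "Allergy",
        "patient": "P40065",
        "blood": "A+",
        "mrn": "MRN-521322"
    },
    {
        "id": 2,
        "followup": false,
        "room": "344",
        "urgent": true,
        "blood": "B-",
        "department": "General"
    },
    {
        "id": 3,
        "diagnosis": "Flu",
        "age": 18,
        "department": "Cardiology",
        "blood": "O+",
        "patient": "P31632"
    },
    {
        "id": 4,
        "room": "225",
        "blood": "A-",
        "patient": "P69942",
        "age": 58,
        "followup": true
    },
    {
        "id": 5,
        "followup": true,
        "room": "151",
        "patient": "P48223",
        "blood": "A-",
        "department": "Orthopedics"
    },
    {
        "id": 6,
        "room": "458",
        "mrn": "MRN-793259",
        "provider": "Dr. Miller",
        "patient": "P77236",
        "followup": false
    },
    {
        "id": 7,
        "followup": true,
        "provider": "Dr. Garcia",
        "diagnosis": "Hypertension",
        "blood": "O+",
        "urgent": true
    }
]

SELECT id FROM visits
[1, 2, 3, 4, 5, 6, 7]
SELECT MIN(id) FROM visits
1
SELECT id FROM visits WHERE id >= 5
[5, 6, 7]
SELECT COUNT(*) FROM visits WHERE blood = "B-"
1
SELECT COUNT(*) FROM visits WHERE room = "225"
1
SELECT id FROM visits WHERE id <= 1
[1]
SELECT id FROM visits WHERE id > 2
[3, 4, 5, 6, 7]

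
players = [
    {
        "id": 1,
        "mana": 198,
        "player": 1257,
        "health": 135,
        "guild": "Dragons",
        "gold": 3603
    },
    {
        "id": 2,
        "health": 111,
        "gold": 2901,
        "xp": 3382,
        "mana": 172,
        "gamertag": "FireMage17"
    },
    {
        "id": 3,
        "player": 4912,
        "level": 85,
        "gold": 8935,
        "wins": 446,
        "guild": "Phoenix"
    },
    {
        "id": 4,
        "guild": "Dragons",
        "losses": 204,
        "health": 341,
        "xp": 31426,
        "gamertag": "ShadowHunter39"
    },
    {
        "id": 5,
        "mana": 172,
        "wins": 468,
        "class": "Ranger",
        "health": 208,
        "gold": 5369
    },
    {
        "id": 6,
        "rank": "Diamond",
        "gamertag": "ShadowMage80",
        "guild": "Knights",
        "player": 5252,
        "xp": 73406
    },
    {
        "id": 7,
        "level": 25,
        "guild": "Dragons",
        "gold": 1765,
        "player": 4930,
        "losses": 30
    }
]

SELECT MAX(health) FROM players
341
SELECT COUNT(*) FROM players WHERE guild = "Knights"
1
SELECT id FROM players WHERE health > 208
[4]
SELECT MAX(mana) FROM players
198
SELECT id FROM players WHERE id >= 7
[7]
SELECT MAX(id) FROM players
7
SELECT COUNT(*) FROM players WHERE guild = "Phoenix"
1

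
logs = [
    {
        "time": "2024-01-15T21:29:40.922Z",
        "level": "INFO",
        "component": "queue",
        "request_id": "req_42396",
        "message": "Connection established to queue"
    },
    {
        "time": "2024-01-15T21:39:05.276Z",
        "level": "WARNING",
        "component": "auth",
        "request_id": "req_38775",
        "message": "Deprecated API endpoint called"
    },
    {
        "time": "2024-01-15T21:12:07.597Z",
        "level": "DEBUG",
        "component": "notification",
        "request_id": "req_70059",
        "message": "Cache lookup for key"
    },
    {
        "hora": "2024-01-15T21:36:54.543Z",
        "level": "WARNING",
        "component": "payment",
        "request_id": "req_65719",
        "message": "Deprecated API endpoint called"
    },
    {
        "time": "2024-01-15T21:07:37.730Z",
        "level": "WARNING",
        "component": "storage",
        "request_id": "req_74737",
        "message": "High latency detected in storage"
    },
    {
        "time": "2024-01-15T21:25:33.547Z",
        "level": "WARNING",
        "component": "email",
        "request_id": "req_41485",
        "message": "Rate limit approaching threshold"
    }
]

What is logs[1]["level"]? "WARNING"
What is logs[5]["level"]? "WARNING"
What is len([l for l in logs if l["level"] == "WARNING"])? 4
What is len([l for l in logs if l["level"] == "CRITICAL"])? 0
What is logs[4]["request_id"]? "req_74737"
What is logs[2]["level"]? "DEBUG"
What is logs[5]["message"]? "Rate limit approaching threshold"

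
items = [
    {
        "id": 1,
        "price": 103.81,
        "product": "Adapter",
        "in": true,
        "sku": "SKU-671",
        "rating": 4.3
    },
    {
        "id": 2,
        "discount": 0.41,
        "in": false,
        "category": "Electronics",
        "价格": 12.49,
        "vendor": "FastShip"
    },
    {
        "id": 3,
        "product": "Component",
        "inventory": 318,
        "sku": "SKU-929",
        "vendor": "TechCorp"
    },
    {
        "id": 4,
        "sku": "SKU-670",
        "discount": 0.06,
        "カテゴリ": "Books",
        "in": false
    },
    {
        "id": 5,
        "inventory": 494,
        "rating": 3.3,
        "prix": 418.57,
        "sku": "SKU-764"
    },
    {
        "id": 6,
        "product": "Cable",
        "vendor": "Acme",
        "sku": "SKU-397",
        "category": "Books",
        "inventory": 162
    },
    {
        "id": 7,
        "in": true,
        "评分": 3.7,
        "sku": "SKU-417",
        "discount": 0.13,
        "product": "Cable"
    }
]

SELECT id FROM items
[1, 2, 3, 4, 5, 6, 7]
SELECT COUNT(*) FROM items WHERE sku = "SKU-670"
1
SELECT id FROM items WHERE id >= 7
[7]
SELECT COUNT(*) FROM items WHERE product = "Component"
1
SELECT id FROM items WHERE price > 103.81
[]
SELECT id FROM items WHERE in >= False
[1, 2, 4, 7]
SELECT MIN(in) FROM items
False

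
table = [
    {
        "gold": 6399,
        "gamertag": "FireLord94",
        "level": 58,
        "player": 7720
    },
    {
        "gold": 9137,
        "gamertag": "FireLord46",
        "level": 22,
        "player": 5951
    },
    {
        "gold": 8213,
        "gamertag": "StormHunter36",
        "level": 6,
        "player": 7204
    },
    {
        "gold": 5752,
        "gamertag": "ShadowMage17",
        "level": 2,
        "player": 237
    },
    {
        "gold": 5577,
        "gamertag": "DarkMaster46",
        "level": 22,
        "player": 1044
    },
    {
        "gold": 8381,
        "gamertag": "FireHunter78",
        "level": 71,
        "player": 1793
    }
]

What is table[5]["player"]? 1793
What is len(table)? 6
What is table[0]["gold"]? 6399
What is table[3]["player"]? 237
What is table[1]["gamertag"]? "FireLord46"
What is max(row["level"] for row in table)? 71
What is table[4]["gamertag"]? "DarkMaster46"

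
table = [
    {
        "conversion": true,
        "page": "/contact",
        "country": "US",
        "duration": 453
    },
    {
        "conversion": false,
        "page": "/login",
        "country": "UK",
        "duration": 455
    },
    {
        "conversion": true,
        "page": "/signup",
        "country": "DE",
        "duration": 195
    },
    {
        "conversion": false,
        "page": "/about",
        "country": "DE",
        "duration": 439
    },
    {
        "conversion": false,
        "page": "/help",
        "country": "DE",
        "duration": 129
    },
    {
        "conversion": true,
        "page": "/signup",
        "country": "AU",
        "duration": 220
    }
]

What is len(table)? 6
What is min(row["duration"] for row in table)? 129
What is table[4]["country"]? "DE"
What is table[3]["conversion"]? False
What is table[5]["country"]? "AU"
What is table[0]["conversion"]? True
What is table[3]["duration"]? 439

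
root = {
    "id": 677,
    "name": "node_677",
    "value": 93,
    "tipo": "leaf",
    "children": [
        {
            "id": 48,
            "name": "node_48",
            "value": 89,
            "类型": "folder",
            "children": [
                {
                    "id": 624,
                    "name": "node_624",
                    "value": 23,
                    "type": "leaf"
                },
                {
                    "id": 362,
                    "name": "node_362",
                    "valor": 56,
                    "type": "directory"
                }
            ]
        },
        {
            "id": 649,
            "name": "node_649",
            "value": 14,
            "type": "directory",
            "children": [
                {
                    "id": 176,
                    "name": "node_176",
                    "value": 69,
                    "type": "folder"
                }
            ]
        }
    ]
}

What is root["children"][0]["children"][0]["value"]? 23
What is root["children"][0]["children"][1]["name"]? "node_362"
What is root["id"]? 677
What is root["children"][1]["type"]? "directory"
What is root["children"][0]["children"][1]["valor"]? 56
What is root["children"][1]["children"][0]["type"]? "folder"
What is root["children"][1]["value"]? 14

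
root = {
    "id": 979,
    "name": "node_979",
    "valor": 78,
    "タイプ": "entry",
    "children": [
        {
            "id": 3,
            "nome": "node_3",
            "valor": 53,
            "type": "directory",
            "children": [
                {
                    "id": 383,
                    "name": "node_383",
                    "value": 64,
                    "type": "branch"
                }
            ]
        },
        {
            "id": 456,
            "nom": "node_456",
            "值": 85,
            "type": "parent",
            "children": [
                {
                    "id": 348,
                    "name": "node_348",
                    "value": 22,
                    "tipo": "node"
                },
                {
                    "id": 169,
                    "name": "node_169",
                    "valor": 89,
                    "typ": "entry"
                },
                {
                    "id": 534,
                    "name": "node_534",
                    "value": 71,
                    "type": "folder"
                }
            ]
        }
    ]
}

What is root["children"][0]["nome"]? "node_3"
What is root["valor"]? 78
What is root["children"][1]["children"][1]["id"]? 169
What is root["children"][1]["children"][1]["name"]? "node_169"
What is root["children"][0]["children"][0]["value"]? 64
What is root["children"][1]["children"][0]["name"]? "node_348"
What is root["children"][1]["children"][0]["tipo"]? "node"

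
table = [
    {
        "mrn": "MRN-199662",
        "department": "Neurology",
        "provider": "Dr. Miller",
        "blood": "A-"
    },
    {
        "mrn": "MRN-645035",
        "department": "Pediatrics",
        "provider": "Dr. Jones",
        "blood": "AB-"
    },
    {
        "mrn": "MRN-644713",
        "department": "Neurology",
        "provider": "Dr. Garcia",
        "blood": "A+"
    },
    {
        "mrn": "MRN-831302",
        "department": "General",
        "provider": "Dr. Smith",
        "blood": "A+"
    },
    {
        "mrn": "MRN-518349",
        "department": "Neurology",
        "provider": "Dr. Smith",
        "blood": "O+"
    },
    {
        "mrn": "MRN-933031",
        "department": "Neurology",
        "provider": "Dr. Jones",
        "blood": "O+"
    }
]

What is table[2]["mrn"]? "MRN-644713"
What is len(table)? 6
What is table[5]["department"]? "Neurology"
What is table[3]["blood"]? "A+"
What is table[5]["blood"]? "O+"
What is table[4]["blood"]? "O+"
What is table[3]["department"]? "General"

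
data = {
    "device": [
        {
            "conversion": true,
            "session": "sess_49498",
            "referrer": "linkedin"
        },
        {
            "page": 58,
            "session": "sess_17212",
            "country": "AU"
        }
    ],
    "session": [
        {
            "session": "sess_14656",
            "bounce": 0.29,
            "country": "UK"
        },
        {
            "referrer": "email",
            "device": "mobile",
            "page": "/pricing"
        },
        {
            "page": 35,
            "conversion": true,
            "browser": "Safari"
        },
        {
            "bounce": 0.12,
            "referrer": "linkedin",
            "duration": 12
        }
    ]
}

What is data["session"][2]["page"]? 35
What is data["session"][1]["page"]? "/pricing"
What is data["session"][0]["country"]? "UK"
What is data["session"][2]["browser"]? "Safari"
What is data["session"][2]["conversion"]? True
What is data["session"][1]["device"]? "mobile"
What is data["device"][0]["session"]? "sess_49498"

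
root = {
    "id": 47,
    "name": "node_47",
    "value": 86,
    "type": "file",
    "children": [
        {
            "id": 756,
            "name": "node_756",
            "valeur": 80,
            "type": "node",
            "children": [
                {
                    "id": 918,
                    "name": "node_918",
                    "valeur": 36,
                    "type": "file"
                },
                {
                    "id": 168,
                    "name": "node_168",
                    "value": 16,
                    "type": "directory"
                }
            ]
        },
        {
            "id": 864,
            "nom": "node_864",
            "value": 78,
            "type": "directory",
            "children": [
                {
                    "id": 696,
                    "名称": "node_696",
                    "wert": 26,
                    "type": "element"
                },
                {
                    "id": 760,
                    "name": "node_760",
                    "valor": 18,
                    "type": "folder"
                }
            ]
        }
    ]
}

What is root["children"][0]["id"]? 756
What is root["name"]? "node_47"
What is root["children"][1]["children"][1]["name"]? "node_760"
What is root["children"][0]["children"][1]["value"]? 16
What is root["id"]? 47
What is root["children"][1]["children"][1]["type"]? "folder"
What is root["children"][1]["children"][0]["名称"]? "node_696"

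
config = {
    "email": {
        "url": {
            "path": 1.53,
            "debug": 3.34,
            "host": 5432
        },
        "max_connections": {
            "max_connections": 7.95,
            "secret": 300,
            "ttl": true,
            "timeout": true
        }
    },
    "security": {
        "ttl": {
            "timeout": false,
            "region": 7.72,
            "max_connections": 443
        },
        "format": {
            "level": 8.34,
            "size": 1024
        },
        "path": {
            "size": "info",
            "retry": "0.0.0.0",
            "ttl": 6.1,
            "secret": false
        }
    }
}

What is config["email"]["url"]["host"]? 5432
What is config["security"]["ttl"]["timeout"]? False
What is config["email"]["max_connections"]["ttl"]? True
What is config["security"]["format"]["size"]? 1024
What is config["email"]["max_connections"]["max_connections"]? 7.95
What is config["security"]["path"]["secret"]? False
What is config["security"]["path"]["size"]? "info"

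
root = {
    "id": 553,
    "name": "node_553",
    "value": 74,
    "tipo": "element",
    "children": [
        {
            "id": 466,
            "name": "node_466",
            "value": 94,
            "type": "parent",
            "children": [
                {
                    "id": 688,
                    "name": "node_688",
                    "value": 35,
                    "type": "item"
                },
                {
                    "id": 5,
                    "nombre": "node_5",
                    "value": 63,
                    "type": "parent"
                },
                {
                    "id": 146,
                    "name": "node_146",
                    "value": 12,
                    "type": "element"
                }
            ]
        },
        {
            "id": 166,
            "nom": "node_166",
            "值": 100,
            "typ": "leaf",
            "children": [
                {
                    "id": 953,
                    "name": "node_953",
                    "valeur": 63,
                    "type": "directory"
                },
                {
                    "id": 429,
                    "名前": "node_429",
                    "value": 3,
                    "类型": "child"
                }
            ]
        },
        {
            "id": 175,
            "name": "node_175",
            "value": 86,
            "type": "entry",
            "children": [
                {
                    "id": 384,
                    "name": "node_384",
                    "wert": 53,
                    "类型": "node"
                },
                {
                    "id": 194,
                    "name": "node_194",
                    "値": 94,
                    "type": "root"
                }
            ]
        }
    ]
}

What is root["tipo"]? "element"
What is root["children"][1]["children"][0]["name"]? "node_953"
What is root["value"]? 74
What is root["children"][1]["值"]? 100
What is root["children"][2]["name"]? "node_175"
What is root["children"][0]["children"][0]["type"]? "item"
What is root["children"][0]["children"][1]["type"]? "parent"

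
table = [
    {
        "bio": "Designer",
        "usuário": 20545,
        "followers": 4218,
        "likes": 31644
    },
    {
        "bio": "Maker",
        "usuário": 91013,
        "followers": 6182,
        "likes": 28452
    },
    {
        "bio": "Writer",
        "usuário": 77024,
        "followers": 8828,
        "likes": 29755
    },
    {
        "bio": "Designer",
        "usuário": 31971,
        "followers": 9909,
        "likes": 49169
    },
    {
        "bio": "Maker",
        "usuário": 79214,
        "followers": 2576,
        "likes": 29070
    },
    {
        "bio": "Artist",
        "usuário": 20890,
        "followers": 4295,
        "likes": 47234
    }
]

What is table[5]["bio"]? "Artist"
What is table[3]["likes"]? 49169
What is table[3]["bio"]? "Designer"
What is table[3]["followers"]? 9909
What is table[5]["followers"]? 4295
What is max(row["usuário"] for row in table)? 91013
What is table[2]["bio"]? "Writer"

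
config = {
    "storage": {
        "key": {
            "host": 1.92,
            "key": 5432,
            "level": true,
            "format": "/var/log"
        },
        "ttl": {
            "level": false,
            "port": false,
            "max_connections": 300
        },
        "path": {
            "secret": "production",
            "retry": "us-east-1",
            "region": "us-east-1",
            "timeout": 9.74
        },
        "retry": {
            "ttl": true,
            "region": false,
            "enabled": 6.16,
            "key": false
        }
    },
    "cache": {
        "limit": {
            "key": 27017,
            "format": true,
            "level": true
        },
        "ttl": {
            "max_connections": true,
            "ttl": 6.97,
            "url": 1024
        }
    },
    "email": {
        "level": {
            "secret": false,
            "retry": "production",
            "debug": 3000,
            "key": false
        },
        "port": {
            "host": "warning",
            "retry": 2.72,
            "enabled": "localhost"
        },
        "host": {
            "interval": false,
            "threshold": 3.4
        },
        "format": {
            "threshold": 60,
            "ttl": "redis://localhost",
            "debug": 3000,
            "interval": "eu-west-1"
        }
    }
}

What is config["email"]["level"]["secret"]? False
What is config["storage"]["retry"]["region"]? False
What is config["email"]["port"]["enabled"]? "localhost"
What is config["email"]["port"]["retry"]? 2.72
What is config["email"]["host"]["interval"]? False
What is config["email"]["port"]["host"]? "warning"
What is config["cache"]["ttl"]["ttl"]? 6.97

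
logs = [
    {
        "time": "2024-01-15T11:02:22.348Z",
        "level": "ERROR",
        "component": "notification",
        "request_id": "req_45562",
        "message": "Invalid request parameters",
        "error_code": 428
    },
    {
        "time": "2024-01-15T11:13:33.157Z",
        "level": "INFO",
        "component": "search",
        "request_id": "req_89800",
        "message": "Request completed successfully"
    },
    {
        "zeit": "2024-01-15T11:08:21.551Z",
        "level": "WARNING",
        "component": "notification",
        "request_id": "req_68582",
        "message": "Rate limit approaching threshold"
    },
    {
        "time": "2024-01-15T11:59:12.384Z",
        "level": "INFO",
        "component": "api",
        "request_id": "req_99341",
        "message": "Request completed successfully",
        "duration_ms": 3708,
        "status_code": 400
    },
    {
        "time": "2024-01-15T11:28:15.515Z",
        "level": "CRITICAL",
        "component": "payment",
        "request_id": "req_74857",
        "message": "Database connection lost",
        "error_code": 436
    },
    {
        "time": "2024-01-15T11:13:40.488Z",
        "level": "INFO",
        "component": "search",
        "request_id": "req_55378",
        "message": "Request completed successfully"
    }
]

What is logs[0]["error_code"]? 428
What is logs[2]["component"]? "notification"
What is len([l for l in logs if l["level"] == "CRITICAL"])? 1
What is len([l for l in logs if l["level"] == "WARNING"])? 1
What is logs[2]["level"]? "WARNING"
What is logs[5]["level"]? "INFO"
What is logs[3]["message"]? "Request completed successfully"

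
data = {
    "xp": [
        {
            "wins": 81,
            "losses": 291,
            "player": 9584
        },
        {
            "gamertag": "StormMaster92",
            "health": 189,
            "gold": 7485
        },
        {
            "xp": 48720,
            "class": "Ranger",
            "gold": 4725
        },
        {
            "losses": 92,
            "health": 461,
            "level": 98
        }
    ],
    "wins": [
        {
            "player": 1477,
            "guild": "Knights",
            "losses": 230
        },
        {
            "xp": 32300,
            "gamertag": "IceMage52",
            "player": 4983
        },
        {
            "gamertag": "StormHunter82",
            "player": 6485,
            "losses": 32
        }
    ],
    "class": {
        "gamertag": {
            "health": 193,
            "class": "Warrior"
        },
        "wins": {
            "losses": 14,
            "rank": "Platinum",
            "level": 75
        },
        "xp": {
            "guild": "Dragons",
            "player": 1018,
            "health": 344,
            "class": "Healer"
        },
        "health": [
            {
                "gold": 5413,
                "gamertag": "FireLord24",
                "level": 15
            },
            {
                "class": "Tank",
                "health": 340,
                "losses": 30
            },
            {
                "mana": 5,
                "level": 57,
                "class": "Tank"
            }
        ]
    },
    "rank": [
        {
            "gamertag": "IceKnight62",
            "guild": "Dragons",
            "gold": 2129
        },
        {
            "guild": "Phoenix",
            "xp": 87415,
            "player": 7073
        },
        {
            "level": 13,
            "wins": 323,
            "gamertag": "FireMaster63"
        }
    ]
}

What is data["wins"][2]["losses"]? 32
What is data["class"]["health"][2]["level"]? 57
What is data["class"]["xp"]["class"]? "Healer"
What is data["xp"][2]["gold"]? 4725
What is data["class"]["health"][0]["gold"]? 5413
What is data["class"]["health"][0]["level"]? 15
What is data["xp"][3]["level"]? 98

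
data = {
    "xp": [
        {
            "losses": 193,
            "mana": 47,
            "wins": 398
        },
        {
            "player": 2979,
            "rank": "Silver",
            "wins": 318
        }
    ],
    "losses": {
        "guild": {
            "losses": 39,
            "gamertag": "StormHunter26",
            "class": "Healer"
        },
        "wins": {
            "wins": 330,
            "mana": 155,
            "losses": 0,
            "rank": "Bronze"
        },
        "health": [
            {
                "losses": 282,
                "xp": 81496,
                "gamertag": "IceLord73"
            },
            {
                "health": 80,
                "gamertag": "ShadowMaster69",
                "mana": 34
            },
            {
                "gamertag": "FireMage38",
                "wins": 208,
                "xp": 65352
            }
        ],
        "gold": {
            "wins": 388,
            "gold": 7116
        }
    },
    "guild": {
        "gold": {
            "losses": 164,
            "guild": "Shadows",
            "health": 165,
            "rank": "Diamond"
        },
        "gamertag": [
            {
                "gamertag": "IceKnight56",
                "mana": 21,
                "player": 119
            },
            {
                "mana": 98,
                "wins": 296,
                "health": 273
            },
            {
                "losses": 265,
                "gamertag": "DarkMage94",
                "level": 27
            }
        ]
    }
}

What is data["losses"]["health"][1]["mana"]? 34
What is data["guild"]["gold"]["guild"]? "Shadows"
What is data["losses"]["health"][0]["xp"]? 81496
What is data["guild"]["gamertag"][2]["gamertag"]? "DarkMage94"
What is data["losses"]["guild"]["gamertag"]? "StormHunter26"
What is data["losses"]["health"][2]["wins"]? 208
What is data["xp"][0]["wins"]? 398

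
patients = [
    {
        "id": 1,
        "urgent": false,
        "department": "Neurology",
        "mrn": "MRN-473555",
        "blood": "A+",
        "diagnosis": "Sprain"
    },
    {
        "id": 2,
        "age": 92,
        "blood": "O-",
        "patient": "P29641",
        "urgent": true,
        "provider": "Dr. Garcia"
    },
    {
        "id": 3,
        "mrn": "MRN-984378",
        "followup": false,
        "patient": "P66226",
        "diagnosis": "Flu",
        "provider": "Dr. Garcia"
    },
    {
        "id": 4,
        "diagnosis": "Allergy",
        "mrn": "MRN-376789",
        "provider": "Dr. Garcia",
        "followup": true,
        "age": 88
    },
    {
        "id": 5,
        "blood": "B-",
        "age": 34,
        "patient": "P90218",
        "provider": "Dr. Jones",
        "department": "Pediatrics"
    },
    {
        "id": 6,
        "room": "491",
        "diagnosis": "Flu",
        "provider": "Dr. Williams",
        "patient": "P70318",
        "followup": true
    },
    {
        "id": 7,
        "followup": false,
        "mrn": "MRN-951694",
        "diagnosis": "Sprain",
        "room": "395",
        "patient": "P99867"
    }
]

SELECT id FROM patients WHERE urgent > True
[]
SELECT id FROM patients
[1, 2, 3, 4, 5, 6, 7]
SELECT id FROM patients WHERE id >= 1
[1, 2, 3, 4, 5, 6, 7]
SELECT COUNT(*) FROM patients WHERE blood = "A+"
1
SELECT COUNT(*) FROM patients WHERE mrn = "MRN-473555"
1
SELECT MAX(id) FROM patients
7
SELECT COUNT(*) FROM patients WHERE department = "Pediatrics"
1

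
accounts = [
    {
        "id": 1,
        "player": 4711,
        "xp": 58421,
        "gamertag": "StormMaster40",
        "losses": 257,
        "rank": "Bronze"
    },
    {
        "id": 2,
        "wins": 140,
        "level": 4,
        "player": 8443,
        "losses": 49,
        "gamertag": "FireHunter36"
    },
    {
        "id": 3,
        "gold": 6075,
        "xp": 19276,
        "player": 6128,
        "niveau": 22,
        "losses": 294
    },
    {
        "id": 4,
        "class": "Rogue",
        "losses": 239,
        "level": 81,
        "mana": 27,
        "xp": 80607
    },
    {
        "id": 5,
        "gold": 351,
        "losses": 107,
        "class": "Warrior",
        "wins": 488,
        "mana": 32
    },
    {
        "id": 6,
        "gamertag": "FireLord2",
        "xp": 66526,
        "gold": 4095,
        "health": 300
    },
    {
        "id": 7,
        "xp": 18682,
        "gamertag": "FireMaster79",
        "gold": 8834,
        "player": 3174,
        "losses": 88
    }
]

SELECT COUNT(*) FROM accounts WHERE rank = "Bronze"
1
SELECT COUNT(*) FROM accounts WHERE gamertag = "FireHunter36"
1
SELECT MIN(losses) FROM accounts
49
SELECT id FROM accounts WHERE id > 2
[3, 4, 5, 6, 7]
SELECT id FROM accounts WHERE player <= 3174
[7]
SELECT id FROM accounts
[1, 2, 3, 4, 5, 6, 7]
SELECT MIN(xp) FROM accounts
18682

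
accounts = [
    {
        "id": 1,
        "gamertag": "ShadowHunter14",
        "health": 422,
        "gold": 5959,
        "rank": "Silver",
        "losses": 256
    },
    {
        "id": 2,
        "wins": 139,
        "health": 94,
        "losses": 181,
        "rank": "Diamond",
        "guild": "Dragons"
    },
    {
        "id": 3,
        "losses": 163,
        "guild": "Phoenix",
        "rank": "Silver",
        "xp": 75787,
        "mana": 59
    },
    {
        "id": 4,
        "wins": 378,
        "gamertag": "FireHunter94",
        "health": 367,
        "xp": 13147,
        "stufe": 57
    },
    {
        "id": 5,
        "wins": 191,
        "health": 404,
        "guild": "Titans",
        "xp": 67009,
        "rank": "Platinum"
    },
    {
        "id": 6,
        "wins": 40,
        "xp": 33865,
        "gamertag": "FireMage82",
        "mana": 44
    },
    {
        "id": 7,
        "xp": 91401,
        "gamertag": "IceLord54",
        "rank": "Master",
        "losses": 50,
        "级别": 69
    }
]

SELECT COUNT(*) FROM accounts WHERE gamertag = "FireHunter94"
1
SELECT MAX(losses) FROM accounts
256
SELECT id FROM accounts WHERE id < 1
[]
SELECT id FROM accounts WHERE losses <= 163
[3, 7]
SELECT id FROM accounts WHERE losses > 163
[1, 2]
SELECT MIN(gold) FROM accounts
5959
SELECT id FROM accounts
[1, 2, 3, 4, 5, 6, 7]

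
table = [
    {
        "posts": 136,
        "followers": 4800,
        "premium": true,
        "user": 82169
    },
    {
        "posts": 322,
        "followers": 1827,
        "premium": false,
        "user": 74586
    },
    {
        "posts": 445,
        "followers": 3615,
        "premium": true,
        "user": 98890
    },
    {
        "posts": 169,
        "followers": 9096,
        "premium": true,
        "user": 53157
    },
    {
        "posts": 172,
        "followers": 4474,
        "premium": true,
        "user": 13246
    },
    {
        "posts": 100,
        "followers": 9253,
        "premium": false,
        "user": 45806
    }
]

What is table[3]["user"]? 53157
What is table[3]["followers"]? 9096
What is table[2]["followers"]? 3615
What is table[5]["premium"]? False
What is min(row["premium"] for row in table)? False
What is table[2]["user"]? 98890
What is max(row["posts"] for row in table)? 445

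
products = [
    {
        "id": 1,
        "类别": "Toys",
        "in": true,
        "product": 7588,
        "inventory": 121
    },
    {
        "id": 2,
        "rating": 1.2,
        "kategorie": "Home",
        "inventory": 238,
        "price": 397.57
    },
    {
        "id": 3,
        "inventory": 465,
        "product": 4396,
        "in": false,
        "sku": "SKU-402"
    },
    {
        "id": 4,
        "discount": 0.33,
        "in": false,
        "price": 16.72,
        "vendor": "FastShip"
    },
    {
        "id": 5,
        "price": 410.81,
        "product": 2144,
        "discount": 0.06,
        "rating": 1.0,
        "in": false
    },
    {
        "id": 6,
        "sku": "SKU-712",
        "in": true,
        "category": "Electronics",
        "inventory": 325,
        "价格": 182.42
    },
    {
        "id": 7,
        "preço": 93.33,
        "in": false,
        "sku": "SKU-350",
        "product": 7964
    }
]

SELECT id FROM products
[1, 2, 3, 4, 5, 6, 7]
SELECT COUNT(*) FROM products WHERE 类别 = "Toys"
1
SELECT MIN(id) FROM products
1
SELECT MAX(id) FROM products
7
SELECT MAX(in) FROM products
True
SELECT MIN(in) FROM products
False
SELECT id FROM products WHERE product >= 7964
[7]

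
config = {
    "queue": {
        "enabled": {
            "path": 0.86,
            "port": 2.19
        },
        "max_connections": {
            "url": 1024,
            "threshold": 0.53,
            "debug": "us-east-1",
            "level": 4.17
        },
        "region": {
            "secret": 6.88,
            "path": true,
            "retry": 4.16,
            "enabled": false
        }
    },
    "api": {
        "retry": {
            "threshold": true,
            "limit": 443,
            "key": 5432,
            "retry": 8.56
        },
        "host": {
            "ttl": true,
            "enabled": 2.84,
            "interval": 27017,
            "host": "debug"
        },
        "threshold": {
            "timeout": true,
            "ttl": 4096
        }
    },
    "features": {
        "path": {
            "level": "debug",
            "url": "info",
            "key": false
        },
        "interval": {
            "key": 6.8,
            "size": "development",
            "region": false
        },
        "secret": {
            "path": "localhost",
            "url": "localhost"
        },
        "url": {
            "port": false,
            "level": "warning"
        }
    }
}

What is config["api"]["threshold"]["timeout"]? True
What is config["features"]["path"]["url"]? "info"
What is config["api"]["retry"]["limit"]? 443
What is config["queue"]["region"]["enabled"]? False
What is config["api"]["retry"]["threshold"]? True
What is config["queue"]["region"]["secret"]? 6.88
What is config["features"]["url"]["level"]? "warning"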